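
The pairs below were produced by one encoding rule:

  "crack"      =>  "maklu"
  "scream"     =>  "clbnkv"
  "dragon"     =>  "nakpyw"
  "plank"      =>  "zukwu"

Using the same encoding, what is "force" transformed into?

pxblo

Shifts by position in crack: pos 0: c→m (+10), pos 1: r→a (+9), pos 2: a→k (+10), pos 3: c→l (+9) — repeating every 2. The shifts repeat in a cycle of length 2: positions 0,1,… shift by +10, +9, then the pattern repeats.
For force: f+10=p, o+9=x, r+10=b, c+9=l, e+10=o.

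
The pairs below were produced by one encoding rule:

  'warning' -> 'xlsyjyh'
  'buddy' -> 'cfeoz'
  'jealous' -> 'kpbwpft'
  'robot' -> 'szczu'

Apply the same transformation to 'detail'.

A repeating key of period 2 is used — shifts +1, +11 over and over.
On detail: d+1=e, e+11=p, t+1=u, a+11=l, i+1=j, l+11=w.

epuljw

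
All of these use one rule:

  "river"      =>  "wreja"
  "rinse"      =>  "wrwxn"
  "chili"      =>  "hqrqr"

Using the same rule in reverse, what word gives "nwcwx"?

It's a Vigenère-style cipher with numeric key [5,9,9]: position i shifts by key[i mod 3].
Decoding nwcwx: n−5=i, w−9=n, c−9=t, w−5=r, x−9=o.

intro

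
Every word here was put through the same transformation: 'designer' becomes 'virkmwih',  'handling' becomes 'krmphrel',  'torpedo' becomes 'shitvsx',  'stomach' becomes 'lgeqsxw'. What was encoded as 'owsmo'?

The output letters match the input read backwards, each shifted +4: designer reversed is rengised. Two steps: reverse the string, then apply a Caesar shift of +4.
Reversing it on owsmo: shift back: o−4=k, w−4=s, s−4=o, m−4=i, o−4=k → ksoik; then reverse → kiosk.

kiosk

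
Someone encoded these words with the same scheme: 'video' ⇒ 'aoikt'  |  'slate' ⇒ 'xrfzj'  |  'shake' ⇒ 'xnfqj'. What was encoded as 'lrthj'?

Shifts by position in video: pos 0: v→a (+5), pos 1: i→o (+6), pos 2: d→i (+5), pos 3: e→k (+6) — repeating every 2. A repeating key of period 2 is used — shifts +5, +6 over and over.
Reversing it on lrthj: l−5=g, r−6=l, t−5=o, h−6=b, j−5=e.

globe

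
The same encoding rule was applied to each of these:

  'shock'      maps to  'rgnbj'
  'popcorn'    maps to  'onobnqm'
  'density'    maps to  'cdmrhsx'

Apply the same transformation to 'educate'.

Compare letters: s→r is +25, h→g is +25, o→n is +25 — a constant shift. Each letter is shifted forward by 25 in the alphabet (a Caesar shift of +25).
On educate: e+25=d, d+25=c, u+25=t, c+25=b, a+25=z, t+25=s, e+25=d.

dctbzsd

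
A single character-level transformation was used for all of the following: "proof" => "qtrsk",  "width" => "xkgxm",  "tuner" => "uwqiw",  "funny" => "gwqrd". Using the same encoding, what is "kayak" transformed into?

In proof: p→q is +1, r→t is +2, o→r is +3, o→s is +4 — the shift increases by 1 each position. The shift increases by 1 at each position, starting from +1: 1, 2, 3, ….
For kayak: k+1=l, a+2=c, y+3=b, a+4=e, k+5=p.

lcbep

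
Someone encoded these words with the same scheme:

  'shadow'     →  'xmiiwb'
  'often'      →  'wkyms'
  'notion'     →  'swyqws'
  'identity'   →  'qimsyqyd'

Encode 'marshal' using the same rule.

Two shifts are in play — +8 for a/e/i/o/u, +5 for every other letter.
For marshal: m(cons)+5=r, a(vowel)+8=i, r(cons)+5=w, s(cons)+5=x, h(cons)+5=m, a(vowel)+8=i, l(cons)+5=q.

riwxmiq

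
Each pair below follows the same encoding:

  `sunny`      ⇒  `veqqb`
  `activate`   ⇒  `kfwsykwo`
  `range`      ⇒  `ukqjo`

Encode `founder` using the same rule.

iyeqgou

Vowels shift forward by 10 and consonants shift forward by 3.
For founder: f(cons)+3=i, o(vowel)+10=y, u(vowel)+10=e, n(cons)+3=q, d(cons)+3=g, e(vowel)+10=o, r(cons)+3=u.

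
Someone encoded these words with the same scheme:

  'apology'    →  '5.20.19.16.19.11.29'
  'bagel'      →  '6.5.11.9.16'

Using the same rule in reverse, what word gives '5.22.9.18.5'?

Each letter is replaced by its alphabet position (a=1..z=26) + 4.
Reversing it on 5.22.9.18.5: 5→(5−4)÷1=1=a, 22→(22−4)÷1=18=r, 9→(9−4)÷1=5=e, 18→(18−4)÷1=14=n, 5→(5−4)÷1=1=a.

arena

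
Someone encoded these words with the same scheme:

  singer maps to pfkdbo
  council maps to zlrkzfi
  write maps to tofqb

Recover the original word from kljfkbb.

nominee

Compare letters: s→p is +23, i→f is +23, n→k is +23 — a constant shift. Every letter moves 23 places later in the alphabet, wrapping around z→a.
Reversing it on kljfkbb: k−23=n, l−23=o, j−23=m, f−23=i, k−23=n, b−23=e, b−23=e.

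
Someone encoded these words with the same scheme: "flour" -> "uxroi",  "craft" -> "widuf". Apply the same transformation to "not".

The word is reversed, then every letter is shifted forward by 3.
On not: reverse → ton; then shift: t+3=w, o+3=r, n+3=q.

wrq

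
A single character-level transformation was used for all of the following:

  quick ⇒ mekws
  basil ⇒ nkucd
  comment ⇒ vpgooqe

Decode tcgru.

spear

The output letters match the input read backwards, each shifted +2: quick reversed is kciuq. The word is reversed, then every letter is shifted forward by 2.
Undoing it on tcgru: shift back: t−2=r, c−2=a, g−2=e, r−2=p, u−2=s → raeps; then reverse → spear.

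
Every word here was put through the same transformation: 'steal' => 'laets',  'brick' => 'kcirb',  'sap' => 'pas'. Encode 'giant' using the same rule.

tnaig

The output letters match the input read backwards: steal reversed is laets. It's just the letters in reverse order.
Applying it to giant: reverse → tnaig.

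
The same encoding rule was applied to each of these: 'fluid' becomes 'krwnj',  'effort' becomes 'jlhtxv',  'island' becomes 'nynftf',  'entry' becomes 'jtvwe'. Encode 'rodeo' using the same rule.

wufju

Shifts by position in fluid: pos 0: f→k (+5), pos 1: l→r (+6), pos 2: u→w (+2), pos 3: i→n (+5), pos 4: d→j (+6) — repeating every 3. A repeating key of period 3 is used — shifts +5, +6, +2 over and over.
Applying it to rodeo: r+5=w, o+6=u, d+2=f, e+5=j, o+6=u.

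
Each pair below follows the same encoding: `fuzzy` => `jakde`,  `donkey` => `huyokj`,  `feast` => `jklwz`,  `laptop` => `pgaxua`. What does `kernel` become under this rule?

okcrkw

The shifts repeat in a cycle of length 3: positions 0,1,… shift by +4, +6, +11, then the pattern repeats.
For kernel: k+4=o, e+6=k, r+11=c, n+4=r, e+6=k, l+11=w.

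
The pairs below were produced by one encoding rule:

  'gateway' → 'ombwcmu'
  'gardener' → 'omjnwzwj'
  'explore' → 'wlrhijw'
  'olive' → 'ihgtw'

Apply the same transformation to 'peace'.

g(6)→o(14) and a(0)→m(12) fit y≡9x+12 (mod 26); the inverse of 9 mod 26 is 3. This is an affine cipher: with a=0,…,z=25, each position x becomes (9x+12) mod 26.
For peace: p(15)→9·15+12≡17=r; e(4)→9·4+12≡22=w; a(0)→9·0+12≡12=m; c(2)→9·2+12≡4=e; e(4)→9·4+12≡22=w (all mod 26).

rwmew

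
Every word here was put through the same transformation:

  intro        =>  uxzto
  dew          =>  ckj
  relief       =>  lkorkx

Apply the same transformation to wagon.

tumgc

The output letters match the input read backwards, each shifted +6: intro reversed is ortni. The word is reversed, then every letter is shifted forward by 6.
For wagon: reverse → nogaw; then shift: n+6=t, o+6=u, g+6=m, a+6=g, w+6=c.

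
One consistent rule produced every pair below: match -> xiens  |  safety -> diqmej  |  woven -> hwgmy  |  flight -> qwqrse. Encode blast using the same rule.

mwide

The shift depends on letter class: consonant m→x is +11, but vowel a→i is +8. Two shifts are in play — +8 for a/e/i/o/u, +11 for every other letter.
On blast: b(cons)+11=m, l(cons)+11=w, a(vowel)+8=i, s(cons)+11=d, t(cons)+11=e.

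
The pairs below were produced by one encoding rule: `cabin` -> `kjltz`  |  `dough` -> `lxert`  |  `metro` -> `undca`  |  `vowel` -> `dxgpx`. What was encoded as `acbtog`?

strict

Letter i (0-indexed) is shifted by i+8, so successive shifts are 8, 9, 10, ….
Reversing it on acbtog: a−8=s, c−9=t, b−10=r, t−11=i, o−12=c, g−13=t.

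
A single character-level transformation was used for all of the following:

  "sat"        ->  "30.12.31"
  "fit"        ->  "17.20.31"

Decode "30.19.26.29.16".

s is letter #19 and maps to 30: an offset of 11. Letters become their 1-based position plus 11 (so a→12, b→13, …).
Decoding 30.19.26.29.16: 30→(30−11)÷1=19=s, 19→(19−11)÷1=8=h, 26→(26−11)÷1=15=o, 29→(29−11)÷1=18=r, 16→(16−11)÷1=5=e.

shore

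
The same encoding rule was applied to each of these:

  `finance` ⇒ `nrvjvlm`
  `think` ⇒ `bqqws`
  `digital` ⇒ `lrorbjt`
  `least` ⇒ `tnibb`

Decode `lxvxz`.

donor

Shifts by position in finance: pos 0: f→n (+8), pos 1: i→r (+9), pos 2: n→v (+8), pos 3: a→j (+9) — repeating every 2. It's a Vigenère-style cipher with numeric key [8,9]: position i shifts by key[i mod 2].
Decoding lxvxz: l−8=d, x−9=o, v−8=n, x−9=o, z−8=r.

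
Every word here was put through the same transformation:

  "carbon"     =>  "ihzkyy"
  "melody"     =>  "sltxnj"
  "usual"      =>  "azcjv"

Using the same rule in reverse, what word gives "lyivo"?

In carbon: c→i is +6, a→h is +7, r→z is +8, b→k is +9 — the shift increases by 1 each position. Letter i (0-indexed) is shifted by i+6, so successive shifts are 6, 7, 8, ….
Decoding lyivo: l−6=f, y−7=r, i−8=a, v−9=m, o−10=e.

frame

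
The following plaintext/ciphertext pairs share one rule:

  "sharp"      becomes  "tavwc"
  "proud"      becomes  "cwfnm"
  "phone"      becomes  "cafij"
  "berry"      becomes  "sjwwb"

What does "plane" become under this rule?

covij

This is an affine cipher: with a=0,…,z=25, each position x becomes (23x+21) mod 26.
On plane: p(15)→23·15+21≡2=c; l(11)→23·11+21≡14=o; a(0)→23·0+21≡21=v; n(13)→23·13+21≡8=i; e(4)→23·4+21≡9=j (all mod 26).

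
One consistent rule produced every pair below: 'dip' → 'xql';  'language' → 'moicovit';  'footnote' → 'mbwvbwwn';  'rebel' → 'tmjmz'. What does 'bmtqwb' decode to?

toilet

The output letters match the input read backwards, each shifted +8: dip reversed is pid. The word is reversed, then every letter is shifted forward by 8.
Reversing it on bmtqwb: shift back: b−8=t, m−8=e, t−8=l, q−8=i, w−8=o, b−8=t → teliot; then reverse → toilet.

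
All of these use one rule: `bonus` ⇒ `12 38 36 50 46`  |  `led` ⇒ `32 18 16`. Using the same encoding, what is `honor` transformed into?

b(#2)→12 and o(#15)→38: differences scale by 2, so n = 2·pos + 8. With a=1..z=26, the number is 2·pos + 8.
For honor: h=8→24, o=15→38, n=14→36, o=15→38, r=18→44.

24 38 36 38 44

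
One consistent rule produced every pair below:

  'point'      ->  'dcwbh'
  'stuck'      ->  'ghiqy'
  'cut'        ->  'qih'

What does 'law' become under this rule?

It's a constant shift of +14 (ROT14).
Applying it to law: l+14=z, a+14=o, w+14=k.

zok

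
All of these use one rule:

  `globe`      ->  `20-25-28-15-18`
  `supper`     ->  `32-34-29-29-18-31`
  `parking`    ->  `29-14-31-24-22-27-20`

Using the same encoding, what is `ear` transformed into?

g is letter #7 and maps to 20: an offset of 13. Each letter is replaced by its alphabet position (a=1..z=26) + 13.
On ear: e=5→18, a=1→14, r=18→31.

18-14-31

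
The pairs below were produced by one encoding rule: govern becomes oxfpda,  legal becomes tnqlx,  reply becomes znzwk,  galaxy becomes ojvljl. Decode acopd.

In govern: g→o is +8, o→x is +9, v→f is +10, e→p is +11 — the shift increases by 1 each position. The shift increases by 1 at each position, starting from +8: 8, 9, 10, ….
Reversing it on acopd: a−8=s, c−9=t, o−10=e, p−11=e, d−12=r.

steer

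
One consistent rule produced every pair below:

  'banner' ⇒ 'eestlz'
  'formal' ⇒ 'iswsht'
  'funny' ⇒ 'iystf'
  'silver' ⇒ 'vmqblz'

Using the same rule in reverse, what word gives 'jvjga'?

great

Letter i (0-indexed) is shifted by i+3, so successive shifts are 3, 4, 5, ….
Reversing it on jvjga: j−3=g, v−4=r, j−5=e, g−6=a, a−7=t.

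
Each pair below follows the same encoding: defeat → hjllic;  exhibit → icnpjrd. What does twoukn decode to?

prince

In defeat: d→h is +4, e→j is +5, f→l is +6, e→l is +7 — the shift increases by 1 each position. Each letter shifts forward by (position + 4), i.e. 4, 5, 6, … — the shift grows by one for each successive letter.
Reversing it on twoukn: t−4=p, w−5=r, o−6=i, u−7=n, k−8=c, n−9=e.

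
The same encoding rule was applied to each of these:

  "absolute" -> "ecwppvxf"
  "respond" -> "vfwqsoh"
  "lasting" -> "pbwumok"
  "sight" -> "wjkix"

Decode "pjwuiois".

Shifts by position in absolute: pos 0: a→e (+4), pos 1: b→c (+1), pos 2: s→w (+4), pos 3: o→p (+1) — repeating every 2. A repeating key of period 2 is used — shifts +4, +1 over and over.
Decoding pjwuiois: p−4=l, j−1=i, w−4=s, u−1=t, i−4=e, o−1=n, i−4=e, s−1=r.

listener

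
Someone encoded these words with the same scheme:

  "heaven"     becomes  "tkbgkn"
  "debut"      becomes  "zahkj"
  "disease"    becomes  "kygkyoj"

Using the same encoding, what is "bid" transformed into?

joh

The output letters match the input read backwards, each shifted +6: heaven reversed is nevaeh. Read the word backwards and shift each letter +6.
On bid: reverse → dib; then shift: d+6=j, i+6=o, b+6=h.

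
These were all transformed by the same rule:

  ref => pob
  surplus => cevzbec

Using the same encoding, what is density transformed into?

The output letters match the input read backwards, each shifted +10: ref reversed is fer. The word is reversed, then every letter is shifted forward by 10.
Applying it to density: reverse → ytisned; then shift: y+10=i, t+10=d, i+10=s, s+10=c, n+10=x, e+10=o, d+10=n.

idscxon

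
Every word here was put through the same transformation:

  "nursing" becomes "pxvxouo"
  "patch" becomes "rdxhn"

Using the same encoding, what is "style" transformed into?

uwcqk

In nursing: n→p is +2, u→x is +3, r→v is +4, s→x is +5 — the shift increases by 1 each position. The shift increases by 1 at each position, starting from +2: 2, 3, 4, ….
On style: s+2=u, t+3=w, y+4=c, l+5=q, e+6=k.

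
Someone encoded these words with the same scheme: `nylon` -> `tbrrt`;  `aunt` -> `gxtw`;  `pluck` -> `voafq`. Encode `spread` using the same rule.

ysxhgg

Shifts by position in nylon: pos 0: n→t (+6), pos 1: y→b (+3), pos 2: l→r (+6), pos 3: o→r (+3) — repeating every 2. It's a Vigenère-style cipher with numeric key [6,3]: position i shifts by key[i mod 2].
On spread: s+6=y, p+3=s, r+6=x, e+3=h, a+6=g, d+3=g.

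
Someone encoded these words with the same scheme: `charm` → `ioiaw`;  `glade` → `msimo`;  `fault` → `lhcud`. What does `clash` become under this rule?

isibr

Letter i (0-indexed) is shifted by i+6, so successive shifts are 6, 7, 8, ….
On clash: c+6=i, l+7=s, a+8=i, s+9=b, h+10=r.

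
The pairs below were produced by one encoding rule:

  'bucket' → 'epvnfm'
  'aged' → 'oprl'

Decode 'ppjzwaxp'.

employee

The output letters match the input read backwards, each shifted +11: bucket reversed is tekcub. The word is reversed, then every letter is shifted forward by 11.
Reversing it on ppjzwaxp: shift back: p−11=e, p−11=e, j−11=y, z−11=o, w−11=l, a−11=p, x−11=m, p−11=e → eeyolpme; then reverse → employee.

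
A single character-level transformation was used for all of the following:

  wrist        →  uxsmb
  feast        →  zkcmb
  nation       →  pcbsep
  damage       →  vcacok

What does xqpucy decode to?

runway

w(22)→u(20) and r(17)→x(23) fit y≡15x+2 (mod 26); the inverse of 15 mod 26 is 7. Each letter's alphabet position (a=0..z=25) is mapped through 15·x+2 mod 26 — an affine cipher.
Undoing it on xqpucy: x(23)→7·(23−2)≡17=r; q(16)→7·(16−2)≡20=u; p(15)→7·(15−2)≡13=n; u(20)→7·(20−2)≡22=w; c(2)→7·(2−2)≡0=a; y(24)→7·(24−2)≡24=y (all mod 26).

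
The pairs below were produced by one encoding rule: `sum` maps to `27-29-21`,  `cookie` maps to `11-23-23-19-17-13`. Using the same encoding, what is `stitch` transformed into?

s is letter #19 and maps to 27: an offset of 8. Each letter is replaced by its alphabet position (a=1..z=26) + 8.
For stitch: s=19→27, t=20→28, i=9→17, t=20→28, c=3→11, h=8→16.

27-28-17-28-11-16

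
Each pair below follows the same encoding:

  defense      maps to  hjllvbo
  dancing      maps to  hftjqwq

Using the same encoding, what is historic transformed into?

lnyawasn

In defense: d→h is +4, e→j is +5, f→l is +6, e→l is +7 — the shift increases by 1 each position. Each letter shifts forward by (position + 4), i.e. 4, 5, 6, … — the shift grows by one for each successive letter.
Applying it to historic: h+4=l, i+5=n, s+6=y, t+7=a, o+8=w, r+9=a, i+10=s, c+11=n.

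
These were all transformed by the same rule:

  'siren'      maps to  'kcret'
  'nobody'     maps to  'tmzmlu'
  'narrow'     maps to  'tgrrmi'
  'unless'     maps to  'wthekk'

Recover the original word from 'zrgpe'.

Treating letters as 0–25, the rule is x ↦ 19x + 6 (mod 26).
Undoing it on zrgpe: z(25)→11·(25−6)≡1=b; r(17)→11·(17−6)≡17=r; g(6)→11·(6−6)≡0=a; p(15)→11·(15−6)≡21=v; e(4)→11·(4−6)≡4=e (all mod 26).

brave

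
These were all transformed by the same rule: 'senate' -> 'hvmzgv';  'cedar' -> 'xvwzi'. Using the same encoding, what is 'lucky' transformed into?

Each letter is replaced by its mirror in the alphabet: a↔z, b↔y, c↔x, and so on (the Atbash cipher).
For lucky: l↔o, u↔f, c↔x, k↔p, y↔b.

ofxpb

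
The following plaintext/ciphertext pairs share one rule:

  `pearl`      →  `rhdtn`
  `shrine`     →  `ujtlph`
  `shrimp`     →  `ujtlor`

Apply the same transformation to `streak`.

uvthdm

The shift depends on letter class: consonant p→r is +2, but vowel e→h is +3. Two shifts are in play — +3 for a/e/i/o/u, +2 for every other letter.
For streak: s(cons)+2=u, t(cons)+2=v, r(cons)+2=t, e(vowel)+3=h, a(vowel)+3=d, k(cons)+2=m.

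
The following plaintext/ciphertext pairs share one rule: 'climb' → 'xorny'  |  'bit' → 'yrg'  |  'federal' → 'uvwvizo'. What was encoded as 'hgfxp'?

stuck

Each pair mirrors across the alphabet (c↔x, l↔o, i↔r): positions sum to 25. Letters are reflected about the middle of the alphabet (position → 25−position): Atbash.
Decoding hgfxp: h↔s, g↔t, f↔u, x↔c, p↔k.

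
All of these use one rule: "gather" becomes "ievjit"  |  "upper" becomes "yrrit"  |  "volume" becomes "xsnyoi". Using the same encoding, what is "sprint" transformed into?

urtmpv

The rule splits by letter class: vowels +4, consonants +2.
For sprint: s(cons)+2=u, p(cons)+2=r, r(cons)+2=t, i(vowel)+4=m, n(cons)+2=p, t(cons)+2=v.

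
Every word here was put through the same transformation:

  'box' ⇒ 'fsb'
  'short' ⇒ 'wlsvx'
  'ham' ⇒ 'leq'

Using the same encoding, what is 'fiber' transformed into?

Compare letters: b→f is +4, o→s is +4, x→b is +4 — a constant shift. This is a Caesar cipher with shift 4.
For fiber: f+4=j, i+4=m, b+4=f, e+4=i, r+4=v.

jmfiv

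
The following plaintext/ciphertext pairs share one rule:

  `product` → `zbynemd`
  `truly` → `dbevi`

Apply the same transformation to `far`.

pkb

Compare letters: p→z is +10, r→b is +10, o→y is +10 — a constant shift. It's a constant shift of +10 (ROT10).
On far: f+10=p, a+10=k, r+10=b.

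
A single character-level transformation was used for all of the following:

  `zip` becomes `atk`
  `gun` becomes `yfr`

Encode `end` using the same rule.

Two steps: reverse the string, then apply a Caesar shift of +11.
For end: reverse → dne; then shift: d+11=o, n+11=y, e+11=p.

oyp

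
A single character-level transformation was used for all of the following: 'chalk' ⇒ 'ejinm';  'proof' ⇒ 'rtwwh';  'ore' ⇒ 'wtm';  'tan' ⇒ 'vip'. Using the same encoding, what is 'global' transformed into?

The rule splits by letter class: vowels +8, consonants +2.
On global: g(cons)+2=i, l(cons)+2=n, o(vowel)+8=w, b(cons)+2=d, a(vowel)+8=i, l(cons)+2=n.

inwdin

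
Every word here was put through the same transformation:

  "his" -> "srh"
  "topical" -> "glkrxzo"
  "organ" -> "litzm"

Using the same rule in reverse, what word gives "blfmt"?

young

Each pair mirrors across the alphabet (h↔s, i↔r, s↔h): positions sum to 25. Each letter is replaced by its mirror in the alphabet: a↔z, b↔y, c↔x, and so on (the Atbash cipher).
Decoding blfmt: b↔y, l↔o, f↔u, m↔n, t↔g.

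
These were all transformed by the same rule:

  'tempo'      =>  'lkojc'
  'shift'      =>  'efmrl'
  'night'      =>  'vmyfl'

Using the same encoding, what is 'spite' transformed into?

ejmlk

t(19)→l(11) and e(4)→k(10) fit y≡7x+8 (mod 26); the inverse of 7 mod 26 is 15. This is an affine cipher: with a=0,…,z=25, each position x becomes (7x+8) mod 26.
On spite: s(18)→7·18+8≡4=e; p(15)→7·15+8≡9=j; i(8)→7·8+8≡12=m; t(19)→7·19+8≡11=l; e(4)→7·4+8≡10=k (all mod 26).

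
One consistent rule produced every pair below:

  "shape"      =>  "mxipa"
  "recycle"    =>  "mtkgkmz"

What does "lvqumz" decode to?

remind

The output letters match the input read backwards, each shifted +8: shape reversed is epahs. The word is reversed, then every letter is shifted forward by 8.
Reversing it on lvqumz: shift back: l−8=d, v−8=n, q−8=i, u−8=m, m−8=e, z−8=r → dnimer; then reverse → remind.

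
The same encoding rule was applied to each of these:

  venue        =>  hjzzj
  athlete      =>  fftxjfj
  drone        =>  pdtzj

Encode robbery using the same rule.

The shift depends on letter class: consonant v→h is +12, but vowel e→j is +5. The rule splits by letter class: vowels +5, consonants +12.
Applying it to robbery: r(cons)+12=d, o(vowel)+5=t, b(cons)+12=n, b(cons)+12=n, e(vowel)+5=j, r(cons)+12=d, y(cons)+12=k.

dtnnjdk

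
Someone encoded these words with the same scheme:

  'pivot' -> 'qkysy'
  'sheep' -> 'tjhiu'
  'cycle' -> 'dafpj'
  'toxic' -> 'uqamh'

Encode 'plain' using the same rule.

In pivot: p→q is +1, i→k is +2, v→y is +3, o→s is +4 — the shift increases by 1 each position. The shift increases by 1 at each position, starting from +1: 1, 2, 3, ….
Applying it to plain: p+1=q, l+2=n, a+3=d, i+4=m, n+5=s.

qndms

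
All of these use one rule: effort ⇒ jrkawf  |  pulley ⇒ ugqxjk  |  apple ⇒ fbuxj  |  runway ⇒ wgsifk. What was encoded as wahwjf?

rocket

Shifts by position in effort: pos 0: e→j (+5), pos 1: f→r (+12), pos 2: f→k (+5), pos 3: o→a (+12) — repeating every 2. It's a Vigenère-style cipher with numeric key [5,12]: position i shifts by key[i mod 2].
Undoing it on wahwjf: w−5=r, a−12=o, h−5=c, w−12=k, j−5=e, f−12=t.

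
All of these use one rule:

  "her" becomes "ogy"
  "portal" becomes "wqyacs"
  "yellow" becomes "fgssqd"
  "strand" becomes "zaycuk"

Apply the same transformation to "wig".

dkn

The shift depends on letter class: consonant h→o is +7, but vowel e→g is +2. Two shifts are in play — +2 for a/e/i/o/u, +7 for every other letter.
Applying it to wig: w(cons)+7=d, i(vowel)+2=k, g(cons)+7=n.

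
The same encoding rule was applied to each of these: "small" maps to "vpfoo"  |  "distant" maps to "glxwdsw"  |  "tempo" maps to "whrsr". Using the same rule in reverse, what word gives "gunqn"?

drink

Shifts by position in small: pos 0: s→v (+3), pos 1: m→p (+3), pos 2: a→f (+5), pos 3: l→o (+3), pos 4: l→o (+3) — repeating every 3. The shifts repeat in a cycle of length 3: positions 0,1,… shift by +3, +3, +5, then the pattern repeats.
Decoding gunqn: g−3=d, u−3=r, n−5=i, q−3=n, n−3=k.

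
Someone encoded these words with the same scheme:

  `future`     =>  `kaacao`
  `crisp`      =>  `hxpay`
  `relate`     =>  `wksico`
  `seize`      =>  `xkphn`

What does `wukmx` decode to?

rodeo

Each letter shifts forward by (position + 5), i.e. 5, 6, 7, … — the shift grows by one for each successive letter.
Decoding wukmx: w−5=r, u−6=o, k−7=d, m−8=e, x−9=o.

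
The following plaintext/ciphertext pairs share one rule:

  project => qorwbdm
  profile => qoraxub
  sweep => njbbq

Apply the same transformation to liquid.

uxplxc

p(15)→q(16) and r(17)→o(14) fit y≡25x+5 (mod 26); the inverse of 25 mod 26 is 25. Each letter's alphabet position (a=0..z=25) is mapped through 25·x+5 mod 26 — an affine cipher.
On liquid: l(11)→25·11+5≡20=u; i(8)→25·8+5≡23=x; q(16)→25·16+5≡15=p; u(20)→25·20+5≡11=l; i(8)→25·8+5≡23=x; d(3)→25·3+5≡2=c (all mod 26).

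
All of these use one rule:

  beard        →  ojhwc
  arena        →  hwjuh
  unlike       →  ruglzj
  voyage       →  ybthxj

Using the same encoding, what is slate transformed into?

This is an affine cipher: with a=0,…,z=25, each position x becomes (7x+7) mod 26.
On slate: s(18)→7·18+7≡3=d; l(11)→7·11+7≡6=g; a(0)→7·0+7≡7=h; t(19)→7·19+7≡10=k; e(4)→7·4+7≡9=j (all mod 26).

dghkj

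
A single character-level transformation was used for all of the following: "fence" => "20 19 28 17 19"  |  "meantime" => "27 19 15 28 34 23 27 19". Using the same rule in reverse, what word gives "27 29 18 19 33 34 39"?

f is letter #6 and maps to 20: an offset of 14. Letters become their 1-based position plus 14 (so a→15, b→16, …).
Undoing it on 27 29 18 19 33 34 39: 27→(27−14)÷1=13=m, 29→(29−14)÷1=15=o, 18→(18−14)÷1=4=d, 19→(19−14)÷1=5=e, 33→(33−14)÷1=19=s, 34→(34−14)÷1=20=t, 39→(39−14)÷1=25=y.

modesty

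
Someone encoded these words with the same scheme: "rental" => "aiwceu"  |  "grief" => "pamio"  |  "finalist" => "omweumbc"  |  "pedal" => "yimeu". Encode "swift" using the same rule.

Two shifts are in play — +4 for a/e/i/o/u, +9 for every other letter.
On swift: s(cons)+9=b, w(cons)+9=f, i(vowel)+4=m, f(cons)+9=o, t(cons)+9=c.

bfmoc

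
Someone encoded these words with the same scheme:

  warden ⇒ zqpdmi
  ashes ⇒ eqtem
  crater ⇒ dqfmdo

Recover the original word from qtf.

The output letters match the input read backwards, each shifted +12: warden reversed is nedraw. The word is reversed, then every letter is shifted forward by 12.
Reversing it on qtf: shift back: q−12=e, t−12=h, f−12=t → eht; then reverse → the.

the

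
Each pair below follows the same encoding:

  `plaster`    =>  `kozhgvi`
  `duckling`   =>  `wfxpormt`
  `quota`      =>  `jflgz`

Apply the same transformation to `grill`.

Each pair mirrors across the alphabet (p↔k, l↔o, a↔z): positions sum to 25. This is the alphabet-reversal cipher (Atbash): a becomes z, b becomes y, etc.
On grill: g↔t, r↔i, i↔r, l↔o, l↔o.

tiroo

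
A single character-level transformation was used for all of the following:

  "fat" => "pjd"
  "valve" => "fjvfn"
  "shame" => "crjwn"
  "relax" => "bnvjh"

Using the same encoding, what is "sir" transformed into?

crb

The rule splits by letter class: vowels +9, consonants +10.
For sir: s(cons)+10=c, i(vowel)+9=r, r(cons)+10=b.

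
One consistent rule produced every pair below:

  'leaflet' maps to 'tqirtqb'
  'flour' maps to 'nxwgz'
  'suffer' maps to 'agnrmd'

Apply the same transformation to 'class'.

It's a Vigenère-style cipher with numeric key [8,12]: position i shifts by key[i mod 2].
On class: c+8=k, l+12=x, a+8=i, s+12=e, s+8=a.

kxiea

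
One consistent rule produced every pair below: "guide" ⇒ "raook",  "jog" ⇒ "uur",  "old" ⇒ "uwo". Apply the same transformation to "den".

oky

Two shifts are in play — +6 for a/e/i/o/u, +11 for every other letter.
For den: d(cons)+11=o, e(vowel)+6=k, n(cons)+11=y.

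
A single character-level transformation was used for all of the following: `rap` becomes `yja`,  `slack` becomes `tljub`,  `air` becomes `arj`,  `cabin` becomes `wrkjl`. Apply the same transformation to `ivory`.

The output letters match the input read backwards, each shifted +9: rap reversed is par. The word is reversed, then every letter is shifted forward by 9.
Applying it to ivory: reverse → yrovi; then shift: y+9=h, r+9=a, o+9=x, v+9=e, i+9=r.

haxer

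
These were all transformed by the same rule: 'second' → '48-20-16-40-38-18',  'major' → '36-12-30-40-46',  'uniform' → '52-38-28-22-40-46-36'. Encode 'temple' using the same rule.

50-20-36-42-34-20

The formula is n = 2×(alphabet index, a=1) + 10.
On temple: t=20→50, e=5→20, m=13→36, p=16→42, l=12→34, e=5→20.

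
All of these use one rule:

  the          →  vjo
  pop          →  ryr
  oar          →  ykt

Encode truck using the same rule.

Vowels shift forward by 10 and consonants shift forward by 2.
For truck: t(cons)+2=v, r(cons)+2=t, u(vowel)+10=e, c(cons)+2=e, k(cons)+2=m.

vteem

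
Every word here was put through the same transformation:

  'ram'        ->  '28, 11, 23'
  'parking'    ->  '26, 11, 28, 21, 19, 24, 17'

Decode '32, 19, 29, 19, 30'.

visit

r is letter #18 and maps to 28: an offset of 10. Letters become their 1-based position plus 10 (so a→11, b→12, …).
Decoding 32, 19, 29, 19, 30: 32→(32−10)÷1=22=v, 19→(19−10)÷1=9=i, 29→(29−10)÷1=19=s, 19→(19−10)÷1=9=i, 30→(30−10)÷1=20=t.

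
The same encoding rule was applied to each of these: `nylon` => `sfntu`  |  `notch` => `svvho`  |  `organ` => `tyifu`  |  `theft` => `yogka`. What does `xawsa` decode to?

It's a Vigenère-style cipher with numeric key [5,7,2]: position i shifts by key[i mod 3].
Undoing it on xawsa: x−5=s, a−7=t, w−2=u, s−5=n, a−7=t.

stunt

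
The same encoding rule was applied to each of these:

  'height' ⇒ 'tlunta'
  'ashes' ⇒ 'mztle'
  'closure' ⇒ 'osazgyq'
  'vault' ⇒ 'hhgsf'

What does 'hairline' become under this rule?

Shifts by position in height: pos 0: h→t (+12), pos 1: e→l (+7), pos 2: i→u (+12), pos 3: g→n (+7) — repeating every 2. A repeating key of period 2 is used — shifts +12, +7 over and over.
For hairline: h+12=t, a+7=h, i+12=u, r+7=y, l+12=x, i+7=p, n+12=z, e+7=l.

thuyxpzl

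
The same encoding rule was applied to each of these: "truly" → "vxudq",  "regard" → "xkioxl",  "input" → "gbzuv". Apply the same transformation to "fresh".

This is an affine cipher: with a=0,…,z=25, each position x becomes (25x+14) mod 26.
Applying it to fresh: f(5)→25·5+14≡9=j; r(17)→25·17+14≡23=x; e(4)→25·4+14≡10=k; s(18)→25·18+14≡22=w; h(7)→25·7+14≡7=h (all mod 26).

jxkwh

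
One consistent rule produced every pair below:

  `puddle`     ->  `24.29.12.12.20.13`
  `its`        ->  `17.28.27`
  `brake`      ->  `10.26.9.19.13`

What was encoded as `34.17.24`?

Letters become their 1-based position plus 8 (so a→9, b→10, …).
Reversing it on 34.17.24: 34→(34−8)÷1=26=z, 17→(17−8)÷1=9=i, 24→(24−8)÷1=16=p.

zip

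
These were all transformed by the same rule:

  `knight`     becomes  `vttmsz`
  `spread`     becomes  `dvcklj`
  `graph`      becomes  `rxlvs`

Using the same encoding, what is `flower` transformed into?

A repeating key of period 2 is used — shifts +11, +6 over and over.
On flower: f+11=q, l+6=r, o+11=z, w+6=c, e+11=p, r+6=x.

qrzcpx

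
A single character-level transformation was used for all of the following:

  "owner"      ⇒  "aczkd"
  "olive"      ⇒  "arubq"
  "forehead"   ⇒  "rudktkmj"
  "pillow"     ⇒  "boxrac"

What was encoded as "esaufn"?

smooth

Shifts by position in owner: pos 0: o→a (+12), pos 1: w→c (+6), pos 2: n→z (+12), pos 3: e→k (+6) — repeating every 2. It's a Vigenère-style cipher with numeric key [12,6]: position i shifts by key[i mod 2].
Decoding esaufn: e−12=s, s−6=m, a−12=o, u−6=o, f−12=t, n−6=h.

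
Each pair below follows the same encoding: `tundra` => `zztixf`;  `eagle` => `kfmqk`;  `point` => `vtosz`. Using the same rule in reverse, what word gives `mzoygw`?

guitar

Shifts by position in tundra: pos 0: t→z (+6), pos 1: u→z (+5), pos 2: n→t (+6), pos 3: d→i (+5) — repeating every 2. The shifts repeat in a cycle of length 2: positions 0,1,… shift by +6, +5, then the pattern repeats.
Reversing it on mzoygw: m−6=g, z−5=u, o−6=i, y−5=t, g−6=a, w−5=r.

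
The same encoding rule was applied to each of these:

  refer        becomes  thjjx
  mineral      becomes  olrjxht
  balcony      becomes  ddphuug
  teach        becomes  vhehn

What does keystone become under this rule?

In refer: r→t is +2, e→h is +3, f→j is +4, e→j is +5 — the shift increases by 1 each position. The shift increases by 1 at each position, starting from +2: 2, 3, 4, ….
For keystone: k+2=m, e+3=h, y+4=c, s+5=x, t+6=z, o+7=v, n+8=v, e+9=n.

mhcxzvvn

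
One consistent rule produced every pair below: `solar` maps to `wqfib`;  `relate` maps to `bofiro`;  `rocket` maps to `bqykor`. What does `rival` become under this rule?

buhif

s(18)→w(22) and o(14)→q(16) fit y≡21x+8 (mod 26); the inverse of 21 mod 26 is 5. Treating letters as 0–25, the rule is x ↦ 21x + 8 (mod 26).
Applying it to rival: r(17)→21·17+8≡1=b; i(8)→21·8+8≡20=u; v(21)→21·21+8≡7=h; a(0)→21·0+8≡8=i; l(11)→21·11+8≡5=f (all mod 26).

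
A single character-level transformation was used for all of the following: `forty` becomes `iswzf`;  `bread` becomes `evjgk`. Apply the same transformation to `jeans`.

miftz

In forty: f→i is +3, o→s is +4, r→w is +5, t→z is +6 — the shift increases by 1 each position. Letter i (0-indexed) is shifted by i+3, so successive shifts are 3, 4, 5, ….
Applying it to jeans: j+3=m, e+4=i, a+5=f, n+6=t, s+7=z.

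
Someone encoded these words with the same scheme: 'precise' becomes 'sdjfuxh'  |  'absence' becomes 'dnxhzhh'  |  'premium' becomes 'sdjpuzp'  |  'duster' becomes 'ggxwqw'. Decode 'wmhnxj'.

A repeating key of period 3 is used — shifts +3, +12, +5 over and over.
Undoing it on wmhnxj: w−3=t, m−12=a, h−5=c, n−3=k, x−12=l, j−5=e.

tackle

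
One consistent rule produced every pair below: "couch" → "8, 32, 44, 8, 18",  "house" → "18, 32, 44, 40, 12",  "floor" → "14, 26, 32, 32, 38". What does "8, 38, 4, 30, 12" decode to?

With a=1..z=26, the number is 2·pos + 2.
Undoing it on 8, 38, 4, 30, 12: 8→(8−2)÷2=3=c, 38→(38−2)÷2=18=r, 4→(4−2)÷2=1=a, 30→(30−2)÷2=14=n, 12→(12−2)÷2=5=e.

crane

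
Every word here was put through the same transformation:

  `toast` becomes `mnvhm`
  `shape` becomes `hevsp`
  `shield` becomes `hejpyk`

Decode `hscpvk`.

spread

t(19)→m(12) and o(14)→n(13) fit y≡5x+21 (mod 26); the inverse of 5 mod 26 is 21. Each letter's alphabet position (a=0..z=25) is mapped through 5·x+21 mod 26 — an affine cipher.
Undoing it on hscpvk: h(7)→21·(7−21)≡18=s; s(18)→21·(18−21)≡15=p; c(2)→21·(2−21)≡17=r; p(15)→21·(15−21)≡4=e; v(21)→21·(21−21)≡0=a; k(10)→21·(10−21)≡3=d (all mod 26).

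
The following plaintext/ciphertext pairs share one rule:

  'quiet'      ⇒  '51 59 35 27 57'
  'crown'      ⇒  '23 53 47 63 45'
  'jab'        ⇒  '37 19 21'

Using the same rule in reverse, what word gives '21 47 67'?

boy

The formula is n = 2×(alphabet index, a=1) + 17.
Reversing it on 21 47 67: 21→(21−17)÷2=2=b, 47→(47−17)÷2=15=o, 67→(67−17)÷2=25=y.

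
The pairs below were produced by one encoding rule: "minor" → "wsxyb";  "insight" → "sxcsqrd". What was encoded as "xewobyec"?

numerous

It's a constant shift of +10 (ROT10).
Decoding xewobyec: x−10=n, e−10=u, w−10=m, o−10=e, b−10=r, y−10=o, e−10=u, c−10=s.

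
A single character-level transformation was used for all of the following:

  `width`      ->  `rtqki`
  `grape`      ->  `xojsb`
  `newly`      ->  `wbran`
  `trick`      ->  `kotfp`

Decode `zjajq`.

This is an affine cipher: with a=0,…,z=25, each position x becomes (11x+9) mod 26.
Undoing it on zjajq: z(25)→19·(25−9)≡18=s; j(9)→19·(9−9)≡0=a; a(0)→19·(0−9)≡11=l; j(9)→19·(9−9)≡0=a; q(16)→19·(16−9)≡3=d (all mod 26).

salad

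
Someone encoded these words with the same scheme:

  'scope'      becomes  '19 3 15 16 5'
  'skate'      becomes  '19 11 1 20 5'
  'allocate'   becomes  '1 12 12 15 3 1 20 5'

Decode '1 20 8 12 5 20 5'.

s is letter #19 and maps to 19: an offset of 0. Each letter is replaced by its alphabet position (a=1, b=2, …, z=26).
Decoding 1 20 8 12 5 20 5: 1=a, 20=t, 8=h, 12=l, 5=e, 20=t, 5=e.

athlete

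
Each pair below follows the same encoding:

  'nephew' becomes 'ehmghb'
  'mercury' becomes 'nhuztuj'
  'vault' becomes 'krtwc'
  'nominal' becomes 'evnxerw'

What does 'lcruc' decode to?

start

n(13)→e(4) and e(4)→h(7) fit y≡17x+17 (mod 26); the inverse of 17 mod 26 is 23. Each letter's alphabet position (a=0..z=25) is mapped through 17·x+17 mod 26 — an affine cipher.
Decoding lcruc: l(11)→23·(11−17)≡18=s; c(2)→23·(2−17)≡19=t; r(17)→23·(17−17)≡0=a; u(20)→23·(20−17)≡17=r; c(2)→23·(2−17)≡19=t (all mod 26).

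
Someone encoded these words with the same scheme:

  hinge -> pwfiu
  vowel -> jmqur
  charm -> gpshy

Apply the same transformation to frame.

bhsyu

This is an affine cipher: with a=0,…,z=25, each position x becomes (7x+18) mod 26.
For frame: f(5)→7·5+18≡1=b; r(17)→7·17+18≡7=h; a(0)→7·0+18≡18=s; m(12)→7·12+18≡24=y; e(4)→7·4+18≡20=u (all mod 26).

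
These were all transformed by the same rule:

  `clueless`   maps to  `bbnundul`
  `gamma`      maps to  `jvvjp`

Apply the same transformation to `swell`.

uunfb

The output letters match the input read backwards, each shifted +9: clueless reversed is sseleulc. The word is reversed, then every letter is shifted forward by 9.
For swell: reverse → llews; then shift: l+9=u, l+9=u, e+9=n, w+9=f, s+9=b.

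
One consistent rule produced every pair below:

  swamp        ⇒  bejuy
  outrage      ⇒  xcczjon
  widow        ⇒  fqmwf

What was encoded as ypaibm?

phrase

The shifts repeat in a cycle of length 2: positions 0,1,… shift by +9, +8, then the pattern repeats.
Undoing it on ypaibm: y−9=p, p−8=h, a−9=r, i−8=a, b−9=s, m−8=e.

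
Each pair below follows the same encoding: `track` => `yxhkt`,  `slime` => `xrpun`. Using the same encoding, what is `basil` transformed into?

ggzqu

In track: t→y is +5, r→x is +6, a→h is +7, c→k is +8 — the shift increases by 1 each position. Each letter shifts forward by (position + 5), i.e. 5, 6, 7, … — the shift grows by one for each successive letter.
Applying it to basil: b+5=g, a+6=g, s+7=z, i+8=q, l+9=u.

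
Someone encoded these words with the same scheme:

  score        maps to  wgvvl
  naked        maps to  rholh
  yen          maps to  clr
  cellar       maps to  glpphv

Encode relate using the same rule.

vlphxl

The shift depends on letter class: consonant s→w is +4, but vowel o→v is +7. Vowels shift forward by 7 and consonants shift forward by 4.
On relate: r(cons)+4=v, e(vowel)+7=l, l(cons)+4=p, a(vowel)+7=h, t(cons)+4=x, e(vowel)+7=l.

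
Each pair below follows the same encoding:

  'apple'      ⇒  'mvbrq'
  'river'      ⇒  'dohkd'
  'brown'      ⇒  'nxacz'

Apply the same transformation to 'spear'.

evqgd

Shifts by position in apple: pos 0: a→m (+12), pos 1: p→v (+6), pos 2: p→b (+12), pos 3: l→r (+6) — repeating every 2. It's a Vigenère-style cipher with numeric key [12,6]: position i shifts by key[i mod 2].
On spear: s+12=e, p+6=v, e+12=q, a+6=g, r+12=d.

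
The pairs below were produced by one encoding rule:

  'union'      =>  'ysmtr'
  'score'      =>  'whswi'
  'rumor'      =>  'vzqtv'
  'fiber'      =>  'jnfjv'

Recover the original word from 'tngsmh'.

picnic

A repeating key of period 2 is used — shifts +4, +5 over and over.
Decoding tngsmh: t−4=p, n−5=i, g−4=c, s−5=n, m−4=i, h−5=c.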